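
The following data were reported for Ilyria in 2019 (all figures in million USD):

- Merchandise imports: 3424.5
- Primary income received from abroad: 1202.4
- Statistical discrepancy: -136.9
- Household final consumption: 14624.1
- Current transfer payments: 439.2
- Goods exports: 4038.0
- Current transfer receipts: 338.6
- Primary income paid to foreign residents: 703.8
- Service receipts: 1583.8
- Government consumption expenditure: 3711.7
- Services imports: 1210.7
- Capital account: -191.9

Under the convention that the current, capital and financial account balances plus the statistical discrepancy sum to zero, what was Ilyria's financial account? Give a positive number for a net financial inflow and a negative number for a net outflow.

Goods balance = 4038.0 - 3424.5 = 613.5
Services balance = 1583.8 - 1210.7 = 373.1
Trade balance (goods + services) = 613.5 + 373.1 = 986.6
Net primary income = 1202.4 - 703.8 = 498.6
Net secondary income = 338.6 - 439.2 = -100.6
Current account = 986.6 + 498.6 + (-100.6) = 1384.6
Financial account = -(1384.6 + (-191.9) + (-136.9)) = -1055.8

-1055.8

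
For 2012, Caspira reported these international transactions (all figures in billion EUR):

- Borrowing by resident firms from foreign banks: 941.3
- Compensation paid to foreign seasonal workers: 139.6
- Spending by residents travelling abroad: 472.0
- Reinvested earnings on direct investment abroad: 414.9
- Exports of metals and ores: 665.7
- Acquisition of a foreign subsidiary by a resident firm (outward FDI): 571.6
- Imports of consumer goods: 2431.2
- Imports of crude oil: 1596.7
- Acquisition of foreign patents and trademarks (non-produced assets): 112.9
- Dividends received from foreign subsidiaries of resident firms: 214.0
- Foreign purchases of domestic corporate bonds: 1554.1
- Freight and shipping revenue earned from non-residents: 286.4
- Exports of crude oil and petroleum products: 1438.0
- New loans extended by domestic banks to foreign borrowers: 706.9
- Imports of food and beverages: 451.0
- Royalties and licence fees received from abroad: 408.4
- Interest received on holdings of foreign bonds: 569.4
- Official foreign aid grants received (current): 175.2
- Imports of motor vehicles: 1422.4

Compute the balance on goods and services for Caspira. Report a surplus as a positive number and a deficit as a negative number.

-3574.8

Goods: -2431.2 + 1438.0 - 1422.4 - 1596.7 + 665.7 - 451.0 = -3797.6
Services: -472.0 + 408.4 + 286.4 = 222.8
Trade balance = -3797.6 + 222.8 = -3574.8
(Excluded from the trade balance — financial account: borrowing by resident firms from foreign banks 941.3, acquisition of a foreign subsidiary by a resident firm (outward FDI) 571.6, foreign purchases of domestic corporate bonds 1554.1, new loans extended by domestic banks to foreign borrowers 706.9; primary income: compensation paid to foreign seasonal workers 139.6, reinvested earnings on direct investment abroad 414.9, dividends received from foreign subsidiaries of resident firms 214.0, interest received on holdings of foreign bonds 569.4; capital account: acquisition of foreign patents and trademarks (non-produced assets) 112.9; secondary income: official foreign aid grants received (current) 175.2.)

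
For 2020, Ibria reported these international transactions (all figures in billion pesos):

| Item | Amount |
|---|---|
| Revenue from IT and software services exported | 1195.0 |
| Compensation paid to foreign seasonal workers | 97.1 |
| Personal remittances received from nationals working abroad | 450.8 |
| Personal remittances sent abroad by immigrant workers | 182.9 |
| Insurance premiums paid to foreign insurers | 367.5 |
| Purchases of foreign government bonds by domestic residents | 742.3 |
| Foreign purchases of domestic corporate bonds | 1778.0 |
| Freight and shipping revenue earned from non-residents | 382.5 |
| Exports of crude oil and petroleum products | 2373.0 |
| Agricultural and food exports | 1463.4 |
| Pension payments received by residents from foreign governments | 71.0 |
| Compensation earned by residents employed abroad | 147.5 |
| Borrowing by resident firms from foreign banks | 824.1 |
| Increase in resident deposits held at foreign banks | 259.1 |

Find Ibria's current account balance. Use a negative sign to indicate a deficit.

Goods: 1463.4 + 2373.0 = 3836.4
Services: -367.5 + 382.5 + 1195.0 = 1210.0
Primary income: 147.5 - 97.1 = 50.4
Secondary income: 71.0 + 450.8 - 182.9 = 338.9
Current account = 3836.4 + 1210.0 + 50.4 + 338.9 = 5435.7
(Excluded from the current account — financial account: purchases of foreign government bonds by domestic residents 742.3, foreign purchases of domestic corporate bonds 1778.0, borrowing by resident firms from foreign banks 824.1, increase in resident deposits held at foreign banks 259.1.)

5435.7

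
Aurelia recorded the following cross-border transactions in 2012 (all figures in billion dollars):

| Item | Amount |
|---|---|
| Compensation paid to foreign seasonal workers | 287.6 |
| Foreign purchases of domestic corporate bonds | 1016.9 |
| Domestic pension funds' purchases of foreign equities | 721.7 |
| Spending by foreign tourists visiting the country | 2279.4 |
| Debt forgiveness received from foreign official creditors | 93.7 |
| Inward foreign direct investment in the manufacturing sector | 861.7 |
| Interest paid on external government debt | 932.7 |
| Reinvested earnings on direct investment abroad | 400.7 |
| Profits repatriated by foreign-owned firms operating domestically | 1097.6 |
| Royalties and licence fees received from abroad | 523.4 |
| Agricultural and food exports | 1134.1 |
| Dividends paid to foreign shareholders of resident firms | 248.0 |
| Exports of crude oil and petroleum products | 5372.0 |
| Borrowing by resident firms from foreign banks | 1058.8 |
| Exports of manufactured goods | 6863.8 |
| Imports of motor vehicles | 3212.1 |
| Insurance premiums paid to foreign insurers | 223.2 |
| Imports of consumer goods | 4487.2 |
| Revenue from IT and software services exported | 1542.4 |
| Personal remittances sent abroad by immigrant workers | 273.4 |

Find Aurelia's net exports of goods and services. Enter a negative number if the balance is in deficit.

Goods: -3212.1 + 6863.8 + 1134.1 - 4487.2 + 5372.0 = 5670.6
Services: 2279.4 + 523.4 - 223.2 + 1542.4 = 4122.0
Trade balance = 5670.6 + 4122.0 = 9792.6
(Excluded from the trade balance — primary income: compensation paid to foreign seasonal workers 287.6, interest paid on external government debt 932.7, reinvested earnings on direct investment abroad 400.7, profits repatriated by foreign-owned firms operating domestically 1097.6, dividends paid to foreign shareholders of resident firms 248.0; financial account: foreign purchases of domestic corporate bonds 1016.9, domestic pension funds' purchases of foreign equities 721.7, inward foreign direct investment in the manufacturing sector 861.7, borrowing by resident firms from foreign banks 1058.8; capital account: debt forgiveness received from foreign official creditors 93.7; secondary income: personal remittances sent abroad by immigrant workers 273.4.)

9792.6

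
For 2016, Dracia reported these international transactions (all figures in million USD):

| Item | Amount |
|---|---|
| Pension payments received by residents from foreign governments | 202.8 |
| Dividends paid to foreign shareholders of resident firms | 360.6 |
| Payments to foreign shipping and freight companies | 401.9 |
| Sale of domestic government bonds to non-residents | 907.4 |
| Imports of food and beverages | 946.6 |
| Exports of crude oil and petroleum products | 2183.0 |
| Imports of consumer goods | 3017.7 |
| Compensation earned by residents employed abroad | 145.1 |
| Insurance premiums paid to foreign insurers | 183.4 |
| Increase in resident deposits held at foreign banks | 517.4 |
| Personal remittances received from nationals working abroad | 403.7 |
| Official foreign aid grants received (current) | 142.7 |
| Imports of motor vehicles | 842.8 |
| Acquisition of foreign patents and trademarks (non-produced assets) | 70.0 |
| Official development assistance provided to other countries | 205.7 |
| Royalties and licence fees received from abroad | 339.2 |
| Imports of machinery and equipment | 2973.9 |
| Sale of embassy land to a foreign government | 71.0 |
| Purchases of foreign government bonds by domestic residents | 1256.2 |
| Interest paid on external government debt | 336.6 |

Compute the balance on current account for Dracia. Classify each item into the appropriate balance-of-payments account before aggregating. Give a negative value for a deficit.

-5852.7

Goods: -946.6 - 2973.9 - 3017.7 + 2183.0 - 842.8 = -5598.0
Services: -183.4 + 339.2 - 401.9 = -246.1
Primary income: 145.1 - 360.6 - 336.6 = -552.1
Secondary income: 142.7 + 403.7 + 202.8 - 205.7 = 543.5
Current account = (-5598.0) + (-246.1) + (-552.1) + 543.5 = -5852.7
(Excluded from the current account — financial account: sale of domestic government bonds to non-residents 907.4, increase in resident deposits held at foreign banks 517.4, purchases of foreign government bonds by domestic residents 1256.2; capital account: acquisition of foreign patents and trademarks (non-produced assets) 70.0, sale of embassy land to a foreign government 71.0.)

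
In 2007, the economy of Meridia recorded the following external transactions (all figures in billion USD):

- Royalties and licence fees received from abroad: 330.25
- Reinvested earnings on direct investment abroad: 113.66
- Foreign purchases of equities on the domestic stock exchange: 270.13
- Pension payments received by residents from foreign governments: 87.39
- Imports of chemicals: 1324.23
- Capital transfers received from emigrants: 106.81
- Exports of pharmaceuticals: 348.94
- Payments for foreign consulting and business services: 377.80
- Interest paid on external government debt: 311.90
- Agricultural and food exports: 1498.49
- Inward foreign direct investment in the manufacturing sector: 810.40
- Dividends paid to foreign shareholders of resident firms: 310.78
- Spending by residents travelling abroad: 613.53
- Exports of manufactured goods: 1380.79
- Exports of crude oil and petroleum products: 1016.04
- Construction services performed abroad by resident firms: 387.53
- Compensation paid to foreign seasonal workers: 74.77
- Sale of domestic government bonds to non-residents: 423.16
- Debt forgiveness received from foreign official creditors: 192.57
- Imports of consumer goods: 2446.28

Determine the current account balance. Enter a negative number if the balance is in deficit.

Goods: 1016.04 + 348.94 - 2446.28 - 1324.23 + 1498.49 + 1380.79 = 473.75
Services: -613.53 - 377.80 + 387.53 + 330.25 = -273.55
Primary income: -310.78 - 74.77 - 311.90 + 113.66 = -583.79
Secondary income: 87.39
Current account = 473.75 + (-273.55) + (-583.79) + 87.39 = -296.20
(Excluded from the current account — financial account: foreign purchases of equities on the domestic stock exchange 270.13, inward foreign direct investment in the manufacturing sector 810.40, sale of domestic government bonds to non-residents 423.16; capital account: capital transfers received from emigrants 106.81, debt forgiveness received from foreign official creditors 192.57.)

-296.20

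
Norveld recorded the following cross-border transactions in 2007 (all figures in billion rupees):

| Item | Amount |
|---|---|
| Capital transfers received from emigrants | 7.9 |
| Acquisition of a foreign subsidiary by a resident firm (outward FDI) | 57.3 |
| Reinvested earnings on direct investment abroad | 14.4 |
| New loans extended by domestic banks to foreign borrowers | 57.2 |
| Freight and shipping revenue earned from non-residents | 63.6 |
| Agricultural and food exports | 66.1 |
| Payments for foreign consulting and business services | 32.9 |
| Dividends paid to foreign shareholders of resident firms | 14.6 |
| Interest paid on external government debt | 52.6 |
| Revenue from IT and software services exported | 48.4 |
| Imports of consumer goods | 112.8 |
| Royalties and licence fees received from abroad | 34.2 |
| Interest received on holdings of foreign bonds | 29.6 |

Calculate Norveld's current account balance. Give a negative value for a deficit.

43.4

Goods: -112.8 + 66.1 = -46.7
Services: 63.6 - 32.9 + 34.2 + 48.4 = 113.3
Primary income: -52.6 + 14.4 - 14.6 + 29.6 = -23.2
Current account = (-46.7) + 113.3 + (-23.2) = 43.4
(Excluded from the current account — capital account: capital transfers received from emigrants 7.9; financial account: acquisition of a foreign subsidiary by a resident firm (outward FDI) 57.3, new loans extended by domestic banks to foreign borrowers 57.2.)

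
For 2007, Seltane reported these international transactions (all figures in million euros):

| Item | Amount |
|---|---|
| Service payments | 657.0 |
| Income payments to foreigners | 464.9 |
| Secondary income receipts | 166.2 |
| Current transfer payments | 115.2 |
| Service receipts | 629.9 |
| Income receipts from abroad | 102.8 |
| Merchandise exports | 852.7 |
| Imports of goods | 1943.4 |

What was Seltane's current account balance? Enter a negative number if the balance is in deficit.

-1428.9

Goods balance = 852.7 - 1943.4 = -1090.7
Services balance = 629.9 - 657.0 = -27.1
Trade balance (goods + services) = -1090.7 + (-27.1) = -1117.8
Net primary income = 102.8 - 464.9 = -362.1
Net secondary income = 166.2 - 115.2 = 51.0
Current account = -1117.8 + (-362.1) + 51.0 = -1428.9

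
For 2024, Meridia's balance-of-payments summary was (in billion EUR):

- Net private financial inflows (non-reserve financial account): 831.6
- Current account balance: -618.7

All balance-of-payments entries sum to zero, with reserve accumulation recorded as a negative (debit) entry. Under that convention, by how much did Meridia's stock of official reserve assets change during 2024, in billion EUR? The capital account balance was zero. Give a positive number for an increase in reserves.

212.9

Official reserve transactions balance = -((-618.7) + 831.6) = -212.9
An accumulation of reserves is recorded as a debit (negative entry), so the change in the stock of reserves is the negative of that balance.
Change in official reserves = -(-212.9) = 212.9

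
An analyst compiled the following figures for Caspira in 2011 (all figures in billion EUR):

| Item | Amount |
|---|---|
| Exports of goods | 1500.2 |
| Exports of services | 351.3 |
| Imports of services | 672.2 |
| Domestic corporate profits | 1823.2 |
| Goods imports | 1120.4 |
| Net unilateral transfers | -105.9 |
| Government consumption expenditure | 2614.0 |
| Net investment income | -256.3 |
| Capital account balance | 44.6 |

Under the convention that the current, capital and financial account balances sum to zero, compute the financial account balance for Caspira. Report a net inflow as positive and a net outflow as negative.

Goods balance = 1500.2 - 1120.4 = 379.8
Services balance = 351.3 - 672.2 = -320.9
Trade balance (goods + services) = 379.8 + (-320.9) = 58.9
Net primary income = -256.3
Net secondary income = -105.9
Current account = 58.9 + (-256.3) + (-105.9) = -303.3
Financial account = -(-303.3 + 44.6) = 258.7

258.7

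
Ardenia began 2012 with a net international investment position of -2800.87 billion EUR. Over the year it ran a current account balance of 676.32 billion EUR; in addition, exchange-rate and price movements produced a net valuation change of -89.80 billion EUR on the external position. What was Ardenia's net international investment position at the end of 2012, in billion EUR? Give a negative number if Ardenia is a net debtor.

-2214.35

Change in NIIP = current account + net valuation change = 676.32 + (-89.80) = 586.52
End-of-year NIIP = -2800.87 + 586.52 = -2214.35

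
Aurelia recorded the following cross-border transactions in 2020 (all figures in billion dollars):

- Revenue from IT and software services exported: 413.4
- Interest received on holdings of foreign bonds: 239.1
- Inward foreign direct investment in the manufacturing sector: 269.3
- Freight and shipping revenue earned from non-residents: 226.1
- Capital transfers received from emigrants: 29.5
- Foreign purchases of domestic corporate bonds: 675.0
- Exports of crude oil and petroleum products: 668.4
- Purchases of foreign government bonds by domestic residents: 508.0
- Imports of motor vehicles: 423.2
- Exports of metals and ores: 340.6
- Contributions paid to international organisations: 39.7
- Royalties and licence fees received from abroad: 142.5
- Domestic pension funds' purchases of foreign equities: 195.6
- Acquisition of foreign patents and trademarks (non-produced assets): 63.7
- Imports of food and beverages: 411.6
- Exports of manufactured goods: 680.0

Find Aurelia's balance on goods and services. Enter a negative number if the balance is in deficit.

Goods: 668.4 + 340.6 + 680.0 - 411.6 - 423.2 = 854.2
Services: 226.1 + 142.5 + 413.4 = 782.0
Trade balance = 854.2 + 782.0 = 1636.2
(Excluded from the trade balance — primary income: interest received on holdings of foreign bonds 239.1; financial account: inward foreign direct investment in the manufacturing sector 269.3, foreign purchases of domestic corporate bonds 675.0, purchases of foreign government bonds by domestic residents 508.0, domestic pension funds' purchases of foreign equities 195.6; capital account: capital transfers received from emigrants 29.5, acquisition of foreign patents and trademarks (non-produced assets) 63.7; secondary income: contributions paid to international organisations 39.7.)

1636.2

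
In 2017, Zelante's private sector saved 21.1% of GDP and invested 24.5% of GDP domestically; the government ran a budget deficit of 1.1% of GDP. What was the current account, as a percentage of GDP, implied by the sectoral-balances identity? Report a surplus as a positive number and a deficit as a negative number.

By the sectoral-balances identity, CA = (S_private - I) + (T - G).
Private balance = 21.1 - 24.5 = -3.4
Government balance (T - G) = -1.1
CA = -3.4 + (-1.1) = -4.5

-4.5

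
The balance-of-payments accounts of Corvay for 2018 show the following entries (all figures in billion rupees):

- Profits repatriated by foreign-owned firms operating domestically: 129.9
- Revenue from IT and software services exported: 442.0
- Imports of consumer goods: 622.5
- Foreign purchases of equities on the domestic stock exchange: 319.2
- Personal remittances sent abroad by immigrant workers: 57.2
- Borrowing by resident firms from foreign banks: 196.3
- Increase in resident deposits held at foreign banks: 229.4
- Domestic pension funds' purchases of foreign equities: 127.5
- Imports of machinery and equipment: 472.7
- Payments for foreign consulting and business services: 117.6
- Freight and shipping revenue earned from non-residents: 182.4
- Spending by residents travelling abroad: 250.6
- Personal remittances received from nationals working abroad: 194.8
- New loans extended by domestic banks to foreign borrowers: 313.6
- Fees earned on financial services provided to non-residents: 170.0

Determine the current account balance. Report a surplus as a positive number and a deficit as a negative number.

-661.3

Goods: -622.5 - 472.7 = -1095.2
Services: -250.6 + 170.0 - 117.6 + 442.0 + 182.4 = 426.2
Primary income: -129.9
Secondary income: 194.8 - 57.2 = 137.6
Current account = (-1095.2) + 426.2 + (-129.9) + 137.6 = -661.3
(Excluded from the current account — financial account: foreign purchases of equities on the domestic stock exchange 319.2, borrowing by resident firms from foreign banks 196.3, increase in resident deposits held at foreign banks 229.4, domestic pension funds' purchases of foreign equities 127.5, new loans extended by domestic banks to foreign borrowers 313.6.)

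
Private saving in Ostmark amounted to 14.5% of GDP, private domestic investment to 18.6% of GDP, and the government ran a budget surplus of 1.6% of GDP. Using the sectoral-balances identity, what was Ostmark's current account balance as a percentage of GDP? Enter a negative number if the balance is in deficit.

By the sectoral-balances identity, CA = (S_private - I) + (T - G).
Private balance = 14.5 - 18.6 = -4.1
Government balance (T - G) = 1.6
CA = -4.1 + 1.6 = -2.5

-2.5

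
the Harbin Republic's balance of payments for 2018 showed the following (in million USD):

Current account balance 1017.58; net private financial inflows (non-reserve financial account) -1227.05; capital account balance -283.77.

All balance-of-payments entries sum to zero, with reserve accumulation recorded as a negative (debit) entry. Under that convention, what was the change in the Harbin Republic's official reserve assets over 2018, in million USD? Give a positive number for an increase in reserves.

-493.24

Official reserve transactions balance = -(1017.58 + (-283.77) + (-1227.05)) = 493.24
An accumulation of reserves is recorded as a debit (negative entry), so the change in the stock of reserves is the negative of that balance.
Change in official reserves = -(493.24) = -493.24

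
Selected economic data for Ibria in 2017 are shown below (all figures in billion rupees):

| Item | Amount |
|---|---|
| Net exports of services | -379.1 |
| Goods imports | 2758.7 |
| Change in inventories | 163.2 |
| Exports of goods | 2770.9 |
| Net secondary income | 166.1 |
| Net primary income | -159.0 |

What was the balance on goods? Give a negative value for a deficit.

12.2

Goods balance = 2770.9 - 2758.7 = 12.2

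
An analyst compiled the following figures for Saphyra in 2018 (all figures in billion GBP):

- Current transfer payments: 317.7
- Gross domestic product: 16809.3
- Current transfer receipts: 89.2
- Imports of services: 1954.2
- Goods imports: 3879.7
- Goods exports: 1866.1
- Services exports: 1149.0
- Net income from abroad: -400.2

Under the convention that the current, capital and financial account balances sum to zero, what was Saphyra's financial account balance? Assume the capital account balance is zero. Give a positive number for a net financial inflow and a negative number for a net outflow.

3447.5

Goods balance = 1866.1 - 3879.7 = -2013.6
Services balance = 1149.0 - 1954.2 = -805.2
Trade balance (goods + services) = -2013.6 + (-805.2) = -2818.8
Net primary income = -400.2
Net secondary income = 89.2 - 317.7 = -228.5
Current account = -2818.8 + (-400.2) + (-228.5) = -3447.5
Financial account = -(-3447.5) = 3447.5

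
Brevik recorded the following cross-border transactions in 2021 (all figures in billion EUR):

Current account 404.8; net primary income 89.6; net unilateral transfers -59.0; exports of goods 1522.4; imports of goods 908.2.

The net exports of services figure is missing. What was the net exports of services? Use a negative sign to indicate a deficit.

Current account = goods balance + services balance + net primary income + net secondary income
Sum of the known components = 644.8
Net exports of services = CA - (known components) = 404.8 - 644.8 = -240.0

-240.0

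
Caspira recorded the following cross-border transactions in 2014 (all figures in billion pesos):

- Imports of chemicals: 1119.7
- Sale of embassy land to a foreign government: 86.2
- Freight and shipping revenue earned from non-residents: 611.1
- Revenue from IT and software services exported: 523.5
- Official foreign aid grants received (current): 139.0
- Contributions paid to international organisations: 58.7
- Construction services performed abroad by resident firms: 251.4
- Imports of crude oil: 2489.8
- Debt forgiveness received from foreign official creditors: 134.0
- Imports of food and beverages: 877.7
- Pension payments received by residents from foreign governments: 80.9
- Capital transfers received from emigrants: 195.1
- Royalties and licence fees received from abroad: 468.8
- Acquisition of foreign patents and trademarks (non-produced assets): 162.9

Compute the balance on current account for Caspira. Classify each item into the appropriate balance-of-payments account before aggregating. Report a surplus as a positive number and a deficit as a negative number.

-2471.2

Goods: -2489.8 - 1119.7 - 877.7 = -4487.2
Services: 611.1 + 468.8 + 251.4 + 523.5 = 1854.8
Secondary income: -58.7 + 80.9 + 139.0 = 161.2
Current account = (-4487.2) + 1854.8 + 161.2 = -2471.2
(Excluded from the current account — capital account: sale of embassy land to a foreign government 86.2, debt forgiveness received from foreign official creditors 134.0, capital transfers received from emigrants 195.1, acquisition of foreign patents and trademarks (non-produced assets) 162.9.)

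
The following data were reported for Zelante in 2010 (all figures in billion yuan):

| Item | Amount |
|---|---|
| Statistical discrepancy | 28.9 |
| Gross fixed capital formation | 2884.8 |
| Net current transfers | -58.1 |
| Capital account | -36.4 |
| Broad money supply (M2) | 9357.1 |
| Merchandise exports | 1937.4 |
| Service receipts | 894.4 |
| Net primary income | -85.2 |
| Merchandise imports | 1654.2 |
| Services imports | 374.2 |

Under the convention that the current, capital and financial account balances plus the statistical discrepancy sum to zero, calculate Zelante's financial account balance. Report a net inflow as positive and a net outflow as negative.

-652.6

Goods balance = 1937.4 - 1654.2 = 283.2
Services balance = 894.4 - 374.2 = 520.2
Trade balance (goods + services) = 283.2 + 520.2 = 803.4
Net primary income = -85.2
Net secondary income = -58.1
Current account = 803.4 + (-85.2) + (-58.1) = 660.1
Financial account = -(660.1 + (-36.4) + 28.9) = -652.6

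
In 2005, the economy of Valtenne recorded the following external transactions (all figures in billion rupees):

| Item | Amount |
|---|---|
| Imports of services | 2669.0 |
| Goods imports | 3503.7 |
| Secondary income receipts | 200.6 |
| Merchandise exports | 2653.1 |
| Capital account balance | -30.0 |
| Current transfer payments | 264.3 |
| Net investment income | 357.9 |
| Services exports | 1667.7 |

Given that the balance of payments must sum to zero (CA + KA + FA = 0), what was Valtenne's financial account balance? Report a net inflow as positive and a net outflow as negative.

Goods balance = 2653.1 - 3503.7 = -850.6
Services balance = 1667.7 - 2669.0 = -1001.3
Trade balance (goods + services) = -850.6 + (-1001.3) = -1851.9
Net primary income = 357.9
Net secondary income = 200.6 - 264.3 = -63.7
Current account = -1851.9 + 357.9 + (-63.7) = -1557.7
Financial account = -(-1557.7 + (-30.0)) = 1587.7

1587.7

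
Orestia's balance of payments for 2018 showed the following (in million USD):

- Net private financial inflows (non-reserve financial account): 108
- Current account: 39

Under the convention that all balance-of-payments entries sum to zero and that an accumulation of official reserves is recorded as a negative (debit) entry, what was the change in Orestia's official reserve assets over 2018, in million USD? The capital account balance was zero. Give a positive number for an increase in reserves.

147

Official reserve transactions balance = -(39 + 108) = -147
An accumulation of reserves is recorded as a debit (negative entry), so the change in the stock of reserves is the negative of that balance.
Change in official reserves = -(-147) = 147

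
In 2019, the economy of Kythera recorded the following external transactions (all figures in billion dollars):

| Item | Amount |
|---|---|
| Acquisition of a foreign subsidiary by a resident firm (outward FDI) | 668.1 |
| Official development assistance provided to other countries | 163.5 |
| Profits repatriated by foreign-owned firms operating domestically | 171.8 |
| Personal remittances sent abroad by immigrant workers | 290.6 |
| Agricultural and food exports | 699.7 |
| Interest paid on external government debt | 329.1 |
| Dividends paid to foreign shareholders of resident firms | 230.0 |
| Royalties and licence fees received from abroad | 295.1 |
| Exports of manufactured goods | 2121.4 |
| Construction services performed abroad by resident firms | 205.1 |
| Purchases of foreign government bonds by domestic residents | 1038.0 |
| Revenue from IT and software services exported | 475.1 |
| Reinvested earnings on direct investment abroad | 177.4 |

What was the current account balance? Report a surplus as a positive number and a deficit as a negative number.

Goods: 2121.4 + 699.7 = 2821.1
Services: 205.1 + 295.1 + 475.1 = 975.3
Primary income: -329.1 - 230.0 + 177.4 - 171.8 = -553.5
Secondary income: -290.6 - 163.5 = -454.1
Current account = 2821.1 + 975.3 + (-553.5) + (-454.1) = 2788.8
(Excluded from the current account — financial account: acquisition of a foreign subsidiary by a resident firm (outward FDI) 668.1, purchases of foreign government bonds by domestic residents 1038.0.)

2788.8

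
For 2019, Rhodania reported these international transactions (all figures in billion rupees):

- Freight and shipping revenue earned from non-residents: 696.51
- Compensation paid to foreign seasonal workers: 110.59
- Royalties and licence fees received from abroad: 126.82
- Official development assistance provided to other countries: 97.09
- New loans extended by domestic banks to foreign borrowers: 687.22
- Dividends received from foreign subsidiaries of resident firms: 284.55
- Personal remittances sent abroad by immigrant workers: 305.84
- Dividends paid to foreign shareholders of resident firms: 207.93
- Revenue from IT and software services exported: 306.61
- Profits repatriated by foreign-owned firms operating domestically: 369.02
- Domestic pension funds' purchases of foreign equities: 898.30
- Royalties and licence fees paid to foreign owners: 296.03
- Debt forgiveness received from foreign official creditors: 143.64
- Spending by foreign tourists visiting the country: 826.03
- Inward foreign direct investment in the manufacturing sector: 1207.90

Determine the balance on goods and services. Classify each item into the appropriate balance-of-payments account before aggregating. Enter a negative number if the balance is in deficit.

Services: -296.03 + 126.82 + 826.03 + 696.51 + 306.61 = 1659.94
Trade balance = 0.00 + 1659.94 = 1659.94
(Excluded from the trade balance — primary income: compensation paid to foreign seasonal workers 110.59, dividends received from foreign subsidiaries of resident firms 284.55, dividends paid to foreign shareholders of resident firms 207.93, profits repatriated by foreign-owned firms operating domestically 369.02; secondary income: official development assistance provided to other countries 97.09, personal remittances sent abroad by immigrant workers 305.84; financial account: new loans extended by domestic banks to foreign borrowers 687.22, domestic pension funds' purchases of foreign equities 898.30, inward foreign direct investment in the manufacturing sector 1207.90; capital account: debt forgiveness received from foreign official creditors 143.64.)

1659.94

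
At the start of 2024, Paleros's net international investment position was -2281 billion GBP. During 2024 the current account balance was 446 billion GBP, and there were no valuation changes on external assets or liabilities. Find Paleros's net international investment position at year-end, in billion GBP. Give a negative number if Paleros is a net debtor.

-1835

With no valuation effects, change in NIIP = current account = 446
End-of-year NIIP = -2281 + 446 = -1835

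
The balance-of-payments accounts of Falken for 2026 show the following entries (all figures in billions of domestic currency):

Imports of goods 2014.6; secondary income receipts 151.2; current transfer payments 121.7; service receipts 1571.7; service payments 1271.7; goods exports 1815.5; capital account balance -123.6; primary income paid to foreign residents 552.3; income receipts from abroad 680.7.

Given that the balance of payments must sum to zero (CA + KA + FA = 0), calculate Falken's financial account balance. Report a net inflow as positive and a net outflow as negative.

-135.2

Goods balance = 1815.5 - 2014.6 = -199.1
Services balance = 1571.7 - 1271.7 = 300.0
Trade balance (goods + services) = -199.1 + 300.0 = 100.9
Net primary income = 680.7 - 552.3 = 128.4
Net secondary income = 151.2 - 121.7 = 29.5
Current account = 100.9 + 128.4 + 29.5 = 258.8
Financial account = -(258.8 + (-123.6)) = -135.2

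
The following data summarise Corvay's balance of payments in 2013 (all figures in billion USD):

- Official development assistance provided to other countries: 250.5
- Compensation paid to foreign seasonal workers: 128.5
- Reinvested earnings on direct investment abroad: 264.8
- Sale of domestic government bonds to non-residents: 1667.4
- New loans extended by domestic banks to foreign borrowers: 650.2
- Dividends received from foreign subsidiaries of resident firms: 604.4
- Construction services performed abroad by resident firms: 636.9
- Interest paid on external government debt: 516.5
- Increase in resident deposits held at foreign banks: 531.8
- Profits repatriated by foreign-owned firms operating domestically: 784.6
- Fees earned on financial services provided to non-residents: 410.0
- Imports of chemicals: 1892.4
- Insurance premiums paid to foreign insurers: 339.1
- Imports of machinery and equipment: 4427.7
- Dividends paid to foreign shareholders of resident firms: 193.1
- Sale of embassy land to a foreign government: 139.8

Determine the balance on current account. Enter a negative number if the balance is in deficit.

-6616.3

Goods: -4427.7 - 1892.4 = -6320.1
Services: -339.1 + 410.0 + 636.9 = 707.8
Primary income: -516.5 - 784.6 + 264.8 + 604.4 - 193.1 - 128.5 = -753.5
Secondary income: -250.5
Current account = (-6320.1) + 707.8 + (-753.5) + (-250.5) = -6616.3
(Excluded from the current account — financial account: sale of domestic government bonds to non-residents 1667.4, new loans extended by domestic banks to foreign borrowers 650.2, increase in resident deposits held at foreign banks 531.8; capital account: sale of embassy land to a foreign government 139.8.)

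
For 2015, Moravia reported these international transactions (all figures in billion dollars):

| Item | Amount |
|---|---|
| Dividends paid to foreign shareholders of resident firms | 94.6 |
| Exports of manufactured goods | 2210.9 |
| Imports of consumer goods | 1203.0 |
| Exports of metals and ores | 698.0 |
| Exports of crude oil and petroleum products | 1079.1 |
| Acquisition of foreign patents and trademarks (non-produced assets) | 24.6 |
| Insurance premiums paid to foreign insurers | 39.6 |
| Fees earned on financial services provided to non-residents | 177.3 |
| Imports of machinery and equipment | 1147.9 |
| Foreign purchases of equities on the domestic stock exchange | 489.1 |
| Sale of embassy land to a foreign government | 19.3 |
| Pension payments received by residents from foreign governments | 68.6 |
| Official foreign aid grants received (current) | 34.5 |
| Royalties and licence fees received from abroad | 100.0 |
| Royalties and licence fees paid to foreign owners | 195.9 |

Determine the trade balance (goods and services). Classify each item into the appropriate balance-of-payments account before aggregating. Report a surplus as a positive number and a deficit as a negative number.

1678.9

Goods: -1147.9 + 1079.1 - 1203.0 + 2210.9 + 698.0 = 1637.1
Services: 177.3 - 195.9 - 39.6 + 100.0 = 41.8
Trade balance = 1637.1 + 41.8 = 1678.9
(Excluded from the trade balance — primary income: dividends paid to foreign shareholders of resident firms 94.6; capital account: acquisition of foreign patents and trademarks (non-produced assets) 24.6, sale of embassy land to a foreign government 19.3; financial account: foreign purchases of equities on the domestic stock exchange 489.1; secondary income: pension payments received by residents from foreign governments 68.6, official foreign aid grants received (current) 34.5.)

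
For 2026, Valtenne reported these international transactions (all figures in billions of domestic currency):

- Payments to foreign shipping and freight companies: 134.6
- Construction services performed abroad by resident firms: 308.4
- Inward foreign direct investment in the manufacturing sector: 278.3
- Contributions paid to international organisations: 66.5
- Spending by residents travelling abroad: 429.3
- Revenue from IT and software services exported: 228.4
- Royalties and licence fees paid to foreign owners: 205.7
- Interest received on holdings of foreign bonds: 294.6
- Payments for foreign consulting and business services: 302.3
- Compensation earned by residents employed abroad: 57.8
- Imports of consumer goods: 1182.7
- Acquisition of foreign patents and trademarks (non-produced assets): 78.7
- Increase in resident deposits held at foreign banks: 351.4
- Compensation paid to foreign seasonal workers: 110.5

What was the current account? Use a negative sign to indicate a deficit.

-1542.4

Goods: -1182.7
Services: -205.7 + 308.4 - 134.6 - 429.3 - 302.3 + 228.4 = -535.1
Primary income: -110.5 + 57.8 + 294.6 = 241.9
Secondary income: -66.5
Current account = (-1182.7) + (-535.1) + 241.9 + (-66.5) = -1542.4
(Excluded from the current account — financial account: inward foreign direct investment in the manufacturing sector 278.3, increase in resident deposits held at foreign banks 351.4; capital account: acquisition of foreign patents and trademarks (non-produced assets) 78.7.)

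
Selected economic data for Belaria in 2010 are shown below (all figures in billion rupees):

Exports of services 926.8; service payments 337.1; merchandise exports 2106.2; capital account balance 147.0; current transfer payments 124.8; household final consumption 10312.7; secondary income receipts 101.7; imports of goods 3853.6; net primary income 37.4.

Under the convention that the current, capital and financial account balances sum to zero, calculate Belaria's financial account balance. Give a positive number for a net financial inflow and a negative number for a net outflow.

996.4

Goods balance = 2106.2 - 3853.6 = -1747.4
Services balance = 926.8 - 337.1 = 589.7
Trade balance (goods + services) = -1747.4 + 589.7 = -1157.7
Net primary income = 37.4
Net secondary income = 101.7 - 124.8 = -23.1
Current account = -1157.7 + 37.4 + (-23.1) = -1143.4
Financial account = -(-1143.4 + 147.0) = 996.4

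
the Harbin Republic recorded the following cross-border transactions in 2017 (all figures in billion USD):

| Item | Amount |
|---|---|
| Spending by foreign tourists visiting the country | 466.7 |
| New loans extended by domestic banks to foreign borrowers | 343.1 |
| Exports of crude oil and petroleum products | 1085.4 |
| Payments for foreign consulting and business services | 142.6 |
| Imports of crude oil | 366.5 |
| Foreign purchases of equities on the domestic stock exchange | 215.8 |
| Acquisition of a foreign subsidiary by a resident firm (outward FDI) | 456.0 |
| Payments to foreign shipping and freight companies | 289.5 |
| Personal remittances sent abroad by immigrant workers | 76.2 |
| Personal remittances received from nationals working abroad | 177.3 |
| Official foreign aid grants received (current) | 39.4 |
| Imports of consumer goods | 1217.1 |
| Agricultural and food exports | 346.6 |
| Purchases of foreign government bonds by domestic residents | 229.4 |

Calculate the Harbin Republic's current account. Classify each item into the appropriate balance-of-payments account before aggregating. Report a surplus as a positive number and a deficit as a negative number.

Goods: -366.5 + 1085.4 - 1217.1 + 346.6 = -151.6
Services: 466.7 - 289.5 - 142.6 = 34.6
Secondary income: -76.2 + 39.4 + 177.3 = 140.5
Current account = (-151.6) + 34.6 + 140.5 = 23.5
(Excluded from the current account — financial account: new loans extended by domestic banks to foreign borrowers 343.1, foreign purchases of equities on the domestic stock exchange 215.8, acquisition of a foreign subsidiary by a resident firm (outward FDI) 456.0, purchases of foreign government bonds by domestic residents 229.4.)

23.5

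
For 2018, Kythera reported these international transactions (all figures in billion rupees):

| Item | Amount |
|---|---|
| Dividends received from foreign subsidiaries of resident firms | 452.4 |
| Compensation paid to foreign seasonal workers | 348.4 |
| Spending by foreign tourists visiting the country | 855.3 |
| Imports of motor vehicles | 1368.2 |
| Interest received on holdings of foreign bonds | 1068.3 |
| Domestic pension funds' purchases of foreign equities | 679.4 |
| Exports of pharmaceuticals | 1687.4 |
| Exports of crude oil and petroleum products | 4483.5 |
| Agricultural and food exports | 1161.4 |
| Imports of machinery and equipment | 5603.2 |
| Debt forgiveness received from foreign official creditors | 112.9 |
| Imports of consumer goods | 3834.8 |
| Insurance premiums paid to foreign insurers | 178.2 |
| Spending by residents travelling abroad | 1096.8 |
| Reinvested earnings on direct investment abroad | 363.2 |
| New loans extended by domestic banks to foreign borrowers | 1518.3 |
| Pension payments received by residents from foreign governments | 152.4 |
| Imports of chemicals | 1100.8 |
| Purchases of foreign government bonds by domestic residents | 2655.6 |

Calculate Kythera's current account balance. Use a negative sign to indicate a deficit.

-3306.5

Goods: -3834.8 - 1100.8 + 1161.4 - 5603.2 + 4483.5 - 1368.2 + 1687.4 = -4574.7
Services: 855.3 - 178.2 - 1096.8 = -419.7
Primary income: -348.4 + 363.2 + 1068.3 + 452.4 = 1535.5
Secondary income: 152.4
Current account = (-4574.7) + (-419.7) + 1535.5 + 152.4 = -3306.5
(Excluded from the current account — financial account: domestic pension funds' purchases of foreign equities 679.4, new loans extended by domestic banks to foreign borrowers 1518.3, purchases of foreign government bonds by domestic residents 2655.6; capital account: debt forgiveness received from foreign official creditors 112.9.)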